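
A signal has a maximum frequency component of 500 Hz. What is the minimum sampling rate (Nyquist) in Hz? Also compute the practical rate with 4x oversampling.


By Nyquist theorem, fs_min = 2 * fmax.
fs_min = 2 * 500 = 1000 Hz
Practical rate = 4 * fs_min = 4 * 1000 = 4000 Hz

fs_min = 1000 Hz, fs_practical = 4000 Hz


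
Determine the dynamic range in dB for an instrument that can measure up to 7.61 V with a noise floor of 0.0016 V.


Dynamic range = 20 * log10(Vmax / Vnoise).
DR = 20 * log10(7.61 / 0.0016)
DR = 20 * log10(4756.25)
DR = 73.55 dB

73.55 dB


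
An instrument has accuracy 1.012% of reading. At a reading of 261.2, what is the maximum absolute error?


Absolute error = (accuracy% / 100) * reading.
Error = (1.012 / 100) * 261.2
Error = 0.01012 * 261.2
Error = 2.6433

2.6433


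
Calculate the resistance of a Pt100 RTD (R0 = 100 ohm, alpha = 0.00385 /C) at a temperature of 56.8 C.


The RTD equation: Rt = R0 * (1 + alpha * T).
Rt = 100 * (1 + 0.00385 * 56.8)
Rt = 100 * (1 + 0.21868)
Rt = 100 * 1.21868
Rt = 121.868 ohm

121.868 ohm


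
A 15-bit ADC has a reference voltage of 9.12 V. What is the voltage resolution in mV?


The resolution (LSB) of an ADC is Vref / 2^n.
LSB = 9.12 / 2^15
LSB = 9.12 / 32768
LSB = 0.00027832 V = 0.27832031 mV

0.27832031 mV


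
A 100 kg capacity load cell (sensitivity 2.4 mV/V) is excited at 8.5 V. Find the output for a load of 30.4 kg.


Vout = rated_output * Vex * (load / capacity).
Vout = 2.4 * 8.5 * (30.4 / 100)
Vout = 2.4 * 8.5 * 0.304
Vout = 6.202 mV

6.202 mV


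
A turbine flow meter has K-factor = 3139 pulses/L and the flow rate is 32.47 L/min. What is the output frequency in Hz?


Frequency = K * Q / 60 (converting L/min to L/s).
f = 3139 * 32.47 / 60
f = 101923.33 / 60
f = 1698.72 Hz

1698.72 Hz


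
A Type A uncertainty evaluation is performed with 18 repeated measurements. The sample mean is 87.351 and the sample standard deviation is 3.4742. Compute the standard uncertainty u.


The standard uncertainty for Type A evaluation is u = s / sqrt(n).
u = 3.4742 / sqrt(18)
u = 3.4742 / 4.2426
u = 0.8189

0.8189


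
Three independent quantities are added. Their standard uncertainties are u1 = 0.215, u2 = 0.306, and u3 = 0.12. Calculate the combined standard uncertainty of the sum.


For a sum of independent quantities, uc = sqrt(u1^2 + u2^2 + u3^2).
uc = sqrt(0.215^2 + 0.306^2 + 0.12^2)
uc = sqrt(0.046225 + 0.093636 + 0.0144)
uc = 0.3928

0.3928


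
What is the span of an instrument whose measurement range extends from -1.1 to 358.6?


Span = upper range - lower range.
Span = 358.6 - (-1.1)
Span = 359.7

359.7


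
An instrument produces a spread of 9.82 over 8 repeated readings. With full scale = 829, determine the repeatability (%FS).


Repeatability = (spread / full scale) * 100%.
R = (9.82 / 829) * 100
R = 1.185 %FS

1.185 %FS


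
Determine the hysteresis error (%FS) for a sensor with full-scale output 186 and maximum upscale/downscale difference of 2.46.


Hysteresis = (max difference / full scale) * 100%.
H = (2.46 / 186) * 100
H = 1.323 %FS

1.323 %FS


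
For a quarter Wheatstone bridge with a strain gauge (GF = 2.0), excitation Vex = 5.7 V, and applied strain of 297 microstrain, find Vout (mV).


Quarter bridge output: Vout = (GF * epsilon * Vex) / 4.
Vout = (2.0 * 297e-6 * 5.7) / 4
Vout = 0.0033858 / 4 V
Vout = 0.00084645 V = 0.8465 mV

0.8465 mV


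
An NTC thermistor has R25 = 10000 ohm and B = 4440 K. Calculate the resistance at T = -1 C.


NTC thermistor equation: Rt = R25 * exp(B * (1/T - 1/T25)).
T in Kelvin: 272.15 K, T25 = 298.15 K
1/T - 1/T25 = 1/272.15 - 1/298.15 = 0.00032043
B * (1/T - 1/T25) = 4440 * 0.00032043 = 1.4227
Rt = 10000 * exp(1.4227) = 41483.0 ohm

41483.0 ohm


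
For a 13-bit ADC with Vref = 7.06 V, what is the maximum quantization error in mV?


The maximum quantization error is +/- LSB/2.
LSB = Vref / 2^n = 7.06 / 8192 = 0.00086182 V
Max error = LSB / 2 = 0.00086182 / 2 = 0.00043091 V
Max error = 0.4309 mV

0.4309 mV


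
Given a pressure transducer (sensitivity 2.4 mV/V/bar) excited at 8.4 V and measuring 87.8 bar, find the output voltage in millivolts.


Output = sensitivity * Vex * P.
Vout = 2.4 * 8.4 * 87.8
Vout = 20.16 * 87.8
Vout = 1770.05 mV

1770.05 mV


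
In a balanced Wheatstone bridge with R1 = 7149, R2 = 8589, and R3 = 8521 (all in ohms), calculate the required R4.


At balance: R1*R4 = R2*R3, so R4 = R2*R3/R1.
R4 = 8589 * 8521 / 7149
R4 = 73186869 / 7149
R4 = 10237.36 ohm

10237.36 ohm


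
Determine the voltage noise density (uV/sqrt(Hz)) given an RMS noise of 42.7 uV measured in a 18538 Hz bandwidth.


Noise spectral density = Vrms / sqrt(BW).
NSD = 42.7 / sqrt(18538)
NSD = 42.7 / 136.1543
NSD = 0.3136 uV/sqrt(Hz)

0.3136 uV/sqrt(Hz)


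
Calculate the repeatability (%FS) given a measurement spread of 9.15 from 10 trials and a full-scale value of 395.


Repeatability = (spread / full scale) * 100%.
R = (9.15 / 395) * 100
R = 2.316 %FS

2.316 %FS


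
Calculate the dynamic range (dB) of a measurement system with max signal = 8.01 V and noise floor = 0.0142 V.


Dynamic range = 20 * log10(Vmax / Vnoise).
DR = 20 * log10(8.01 / 0.0142)
DR = 20 * log10(564.08)
DR = 55.03 dB

55.03 dB


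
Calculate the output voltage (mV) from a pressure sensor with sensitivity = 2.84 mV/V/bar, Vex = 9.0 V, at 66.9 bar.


Output = sensitivity * Vex * P.
Vout = 2.84 * 9.0 * 66.9
Vout = 25.56 * 66.9
Vout = 1709.96 mV

1709.96 mV


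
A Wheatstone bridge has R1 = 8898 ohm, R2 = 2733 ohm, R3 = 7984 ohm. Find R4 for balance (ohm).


At balance: R1*R4 = R2*R3, so R4 = R2*R3/R1.
R4 = 2733 * 7984 / 8898
R4 = 21820272 / 8898
R4 = 2452.27 ohm

2452.27 ohm


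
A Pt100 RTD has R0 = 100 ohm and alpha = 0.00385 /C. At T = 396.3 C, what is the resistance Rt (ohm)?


The RTD equation: Rt = R0 * (1 + alpha * T).
Rt = 100 * (1 + 0.00385 * 396.3)
Rt = 100 * (1 + 1.525755)
Rt = 100 * 2.525755
Rt = 252.576 ohm

252.576 ohm


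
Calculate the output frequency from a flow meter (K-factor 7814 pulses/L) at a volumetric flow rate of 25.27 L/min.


Frequency = K * Q / 60 (converting L/min to L/s).
f = 7814 * 25.27 / 60
f = 197459.78 / 60
f = 3291.0 Hz

3291.0 Hz


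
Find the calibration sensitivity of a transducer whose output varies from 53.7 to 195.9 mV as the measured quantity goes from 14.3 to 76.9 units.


Sensitivity = (y2 - y1) / (x2 - x1).
S = (195.9 - 53.7) / (76.9 - 14.3)
S = 142.2 / 62.6
S = 2.2716 mV/unit

2.2716 mV/unit


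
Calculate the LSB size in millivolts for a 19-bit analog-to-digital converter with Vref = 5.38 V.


The resolution (LSB) of an ADC is Vref / 2^n.
LSB = 5.38 / 2^19
LSB = 5.38 / 524288
LSB = 1.026e-05 V = 0.01026154 mV

0.01026154 mV


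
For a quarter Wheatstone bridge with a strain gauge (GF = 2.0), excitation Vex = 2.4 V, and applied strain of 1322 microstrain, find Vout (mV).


Quarter bridge output: Vout = (GF * epsilon * Vex) / 4.
Vout = (2.0 * 1322e-6 * 2.4) / 4
Vout = 0.0063456 / 4 V
Vout = 0.0015864 V = 1.5864 mV

1.5864 mV


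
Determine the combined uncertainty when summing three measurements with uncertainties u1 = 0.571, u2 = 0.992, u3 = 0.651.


For a sum of independent quantities, uc = sqrt(u1^2 + u2^2 + u3^2).
uc = sqrt(0.571^2 + 0.992^2 + 0.651^2)
uc = sqrt(0.326041 + 0.984064 + 0.423801)
uc = 1.3168

1.3168


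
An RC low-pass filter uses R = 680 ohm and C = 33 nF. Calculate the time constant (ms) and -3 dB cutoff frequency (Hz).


Time constant: tau = R * C.
tau = 680 * 3.30e-08 = 2.244e-05 s
tau = 0.0224 ms
Cutoff frequency: fc = 1 / (2*pi*R*C).
fc = 1 / (2*pi*2.244e-05) = 7092.47 Hz

tau = 0.0224 ms, fc = 7092.47 Hz


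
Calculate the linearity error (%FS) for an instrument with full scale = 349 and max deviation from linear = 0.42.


Linearity error = (max deviation / full scale) * 100%.
Linearity = (0.42 / 349) * 100
Linearity = 0.12 %FS

0.12 %FS


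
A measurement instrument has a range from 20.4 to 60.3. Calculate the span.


Span = upper range - lower range.
Span = 60.3 - (20.4)
Span = 39.9

39.9


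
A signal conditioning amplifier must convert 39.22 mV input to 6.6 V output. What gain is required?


Gain = Vout / Vin (converting to same units).
G = 6.6 V / 39.22 mV
G = 6600.0 mV / 39.22 mV
G = 168.28

168.28


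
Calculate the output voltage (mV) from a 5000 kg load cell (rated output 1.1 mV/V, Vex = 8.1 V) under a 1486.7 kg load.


Vout = rated_output * Vex * (load / capacity).
Vout = 1.1 * 8.1 * (1486.7 / 5000)
Vout = 1.1 * 8.1 * 0.29734
Vout = 2.649 mV

2.649 mV


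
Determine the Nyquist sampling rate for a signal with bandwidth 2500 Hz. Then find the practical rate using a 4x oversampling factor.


By Nyquist theorem, fs_min = 2 * fmax.
fs_min = 2 * 2500 = 5000 Hz
Practical rate = 4 * fs_min = 4 * 5000 = 20000 Hz

fs_min = 5000 Hz, fs_practical = 20000 Hz


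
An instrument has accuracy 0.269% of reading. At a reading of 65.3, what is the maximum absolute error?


Absolute error = (accuracy% / 100) * reading.
Error = (0.269 / 100) * 65.3
Error = 0.00269 * 65.3
Error = 0.1757

0.1757


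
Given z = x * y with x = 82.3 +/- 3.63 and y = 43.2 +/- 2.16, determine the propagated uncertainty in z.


For a product z = x*y, the relative uncertainty is:
uz/z = sqrt((ux/x)^2 + (uy/y)^2)
Relative uncertainties: ux/x = 3.63/82.3 = 0.044107
uy/y = 2.16/43.2 = 0.05
z = 82.3 * 43.2 = 3555.4
uz = 3555.4 * sqrt(0.044107^2 + 0.05^2) = 237.05

237.05


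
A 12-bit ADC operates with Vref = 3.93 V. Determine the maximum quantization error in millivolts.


The maximum quantization error is +/- LSB/2.
LSB = Vref / 2^n = 3.93 / 4096 = 0.00095947 V
Max error = LSB / 2 = 0.00095947 / 2 = 0.00047974 V
Max error = 0.4797 mV

0.4797 mV


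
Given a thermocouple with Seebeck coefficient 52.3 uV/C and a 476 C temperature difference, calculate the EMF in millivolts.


The thermocouple output V = sensitivity * dT.
V = 52.3 uV/C * 476 C
V = 24894.8 uV
V = 24.895 mV

24.895 mV


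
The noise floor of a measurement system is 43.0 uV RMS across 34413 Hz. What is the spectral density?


Noise spectral density = Vrms / sqrt(BW).
NSD = 43.0 / sqrt(34413)
NSD = 43.0 / 185.5074
NSD = 0.2318 uV/sqrt(Hz)

0.2318 uV/sqrt(Hz)


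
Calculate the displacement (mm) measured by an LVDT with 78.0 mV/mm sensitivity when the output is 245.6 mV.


Displacement = Vout / sensitivity.
d = 245.6 / 78.0
d = 3.149 mm

3.149 mm


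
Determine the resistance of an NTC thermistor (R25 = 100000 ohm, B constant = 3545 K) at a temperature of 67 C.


NTC thermistor equation: Rt = R25 * exp(B * (1/T - 1/T25)).
T in Kelvin: 340.15 K, T25 = 298.15 K
1/T - 1/T25 = 1/340.15 - 1/298.15 = -0.00041414
B * (1/T - 1/T25) = 3545 * -0.00041414 = -1.4681
Rt = 100000 * exp(-1.4681) = 23035.9 ohm

23035.9 ohm


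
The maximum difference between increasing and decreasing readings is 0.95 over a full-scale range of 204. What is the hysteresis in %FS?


Hysteresis = (max difference / full scale) * 100%.
H = (0.95 / 204) * 100
H = 0.466 %FS

0.466 %FS


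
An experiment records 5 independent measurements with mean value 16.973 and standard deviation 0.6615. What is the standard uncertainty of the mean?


The standard uncertainty for Type A evaluation is u = s / sqrt(n).
u = 0.6615 / sqrt(5)
u = 0.6615 / 2.2361
u = 0.2958

0.2958


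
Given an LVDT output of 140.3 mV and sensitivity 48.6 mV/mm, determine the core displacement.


Displacement = Vout / sensitivity.
d = 140.3 / 48.6
d = 2.887 mm

2.887 mm


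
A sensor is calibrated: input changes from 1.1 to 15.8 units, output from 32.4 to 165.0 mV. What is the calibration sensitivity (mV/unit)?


Sensitivity = (y2 - y1) / (x2 - x1).
S = (165.0 - 32.4) / (15.8 - 1.1)
S = 132.6 / 14.7
S = 9.0204 mV/unit

9.0204 mV/unit


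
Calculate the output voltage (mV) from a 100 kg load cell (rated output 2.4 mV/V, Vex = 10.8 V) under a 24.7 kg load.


Vout = rated_output * Vex * (load / capacity).
Vout = 2.4 * 10.8 * (24.7 / 100)
Vout = 2.4 * 10.8 * 0.247
Vout = 6.402 mV

6.402 mV


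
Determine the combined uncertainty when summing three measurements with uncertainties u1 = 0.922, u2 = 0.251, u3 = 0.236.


For a sum of independent quantities, uc = sqrt(u1^2 + u2^2 + u3^2).
uc = sqrt(0.922^2 + 0.251^2 + 0.236^2)
uc = sqrt(0.850084 + 0.063001 + 0.055696)
uc = 0.9843

0.9843


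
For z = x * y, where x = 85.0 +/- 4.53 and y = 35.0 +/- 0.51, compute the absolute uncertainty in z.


For a product z = x*y, the relative uncertainty is:
uz/z = sqrt((ux/x)^2 + (uy/y)^2)
Relative uncertainties: ux/x = 4.53/85.0 = 0.053294
uy/y = 0.51/35.0 = 0.014571
z = 85.0 * 35.0 = 2975.0
uz = 2975.0 * sqrt(0.053294^2 + 0.014571^2) = 164.369

164.369


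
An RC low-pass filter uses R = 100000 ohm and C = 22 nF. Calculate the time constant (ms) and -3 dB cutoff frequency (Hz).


Time constant: tau = R * C.
tau = 100000 * 2.20e-08 = 0.0022 s
tau = 2.2 ms
Cutoff frequency: fc = 1 / (2*pi*R*C).
fc = 1 / (2*pi*0.0022) = 72.34 Hz

tau = 2.2 ms, fc = 72.34 Hz


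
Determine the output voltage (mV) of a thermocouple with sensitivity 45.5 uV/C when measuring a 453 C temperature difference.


The thermocouple output V = sensitivity * dT.
V = 45.5 uV/C * 453 C
V = 20611.5 uV
V = 20.611 mV

20.611 mV


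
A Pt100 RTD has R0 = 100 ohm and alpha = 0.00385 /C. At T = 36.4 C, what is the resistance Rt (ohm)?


The RTD equation: Rt = R0 * (1 + alpha * T).
Rt = 100 * (1 + 0.00385 * 36.4)
Rt = 100 * (1 + 0.14014)
Rt = 100 * 1.14014
Rt = 114.014 ohm

114.014 ohm


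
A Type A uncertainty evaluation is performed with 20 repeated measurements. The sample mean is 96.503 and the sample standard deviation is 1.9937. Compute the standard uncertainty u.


The standard uncertainty for Type A evaluation is u = s / sqrt(n).
u = 1.9937 / sqrt(20)
u = 1.9937 / 4.4721
u = 0.4458

0.4458


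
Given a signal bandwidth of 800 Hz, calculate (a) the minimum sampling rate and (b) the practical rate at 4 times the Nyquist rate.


By Nyquist theorem, fs_min = 2 * fmax.
fs_min = 2 * 800 = 1600 Hz
Practical rate = 4 * fs_min = 4 * 1600 = 6400 Hz

fs_min = 1600 Hz, fs_practical = 6400 Hz


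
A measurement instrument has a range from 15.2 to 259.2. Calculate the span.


Span = upper range - lower range.
Span = 259.2 - (15.2)
Span = 244.0

244.0


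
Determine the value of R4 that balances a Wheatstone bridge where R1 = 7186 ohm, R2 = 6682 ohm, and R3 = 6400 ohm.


At balance: R1*R4 = R2*R3, so R4 = R2*R3/R1.
R4 = 6682 * 6400 / 7186
R4 = 42764800 / 7186
R4 = 5951.13 ohm

5951.13 ohm


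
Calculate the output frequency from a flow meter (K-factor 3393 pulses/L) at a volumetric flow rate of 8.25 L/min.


Frequency = K * Q / 60 (converting L/min to L/s).
f = 3393 * 8.25 / 60
f = 27992.25 / 60
f = 466.54 Hz

466.54 Hz


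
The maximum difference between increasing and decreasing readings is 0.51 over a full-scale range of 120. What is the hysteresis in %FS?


Hysteresis = (max difference / full scale) * 100%.
H = (0.51 / 120) * 100
H = 0.425 %FS

0.425 %FS


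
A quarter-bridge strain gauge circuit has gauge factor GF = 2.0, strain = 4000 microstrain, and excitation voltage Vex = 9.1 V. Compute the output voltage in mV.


Quarter bridge output: Vout = (GF * epsilon * Vex) / 4.
Vout = (2.0 * 4000e-6 * 9.1) / 4
Vout = 0.0728 / 4 V
Vout = 0.0182 V = 18.2 mV

18.2 mV


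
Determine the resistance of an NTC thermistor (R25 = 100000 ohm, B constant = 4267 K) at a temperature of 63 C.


NTC thermistor equation: Rt = R25 * exp(B * (1/T - 1/T25)).
T in Kelvin: 336.15 K, T25 = 298.15 K
1/T - 1/T25 = 1/336.15 - 1/298.15 = -0.00037915
B * (1/T - 1/T25) = 4267 * -0.00037915 = -1.6179
Rt = 100000 * exp(-1.6179) = 19832.5 ohm

19832.5 ohm


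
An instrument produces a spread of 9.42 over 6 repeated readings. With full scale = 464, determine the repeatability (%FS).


Repeatability = (spread / full scale) * 100%.
R = (9.42 / 464) * 100
R = 2.03 %FS

2.03 %FS


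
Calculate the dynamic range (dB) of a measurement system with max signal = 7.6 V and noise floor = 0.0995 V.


Dynamic range = 20 * log10(Vmax / Vnoise).
DR = 20 * log10(7.6 / 0.0995)
DR = 20 * log10(76.38)
DR = 37.66 dB

37.66 dB


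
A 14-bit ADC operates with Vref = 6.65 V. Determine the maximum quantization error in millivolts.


The maximum quantization error is +/- LSB/2.
LSB = Vref / 2^n = 6.65 / 16384 = 0.00040588 V
Max error = LSB / 2 = 0.00040588 / 2 = 0.00020294 V
Max error = 0.2029 mV

0.2029 mV


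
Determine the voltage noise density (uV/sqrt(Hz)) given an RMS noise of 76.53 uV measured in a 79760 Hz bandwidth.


Noise spectral density = Vrms / sqrt(BW).
NSD = 76.53 / sqrt(79760)
NSD = 76.53 / 282.4181
NSD = 0.271 uV/sqrt(Hz)

0.271 uV/sqrt(Hz)


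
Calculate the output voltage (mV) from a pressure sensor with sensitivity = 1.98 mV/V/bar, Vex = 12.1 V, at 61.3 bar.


Output = sensitivity * Vex * P.
Vout = 1.98 * 12.1 * 61.3
Vout = 23.958 * 61.3
Vout = 1468.63 mV

1468.63 mV


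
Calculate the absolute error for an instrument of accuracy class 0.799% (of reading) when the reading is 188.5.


Absolute error = (accuracy% / 100) * reading.
Error = (0.799 / 100) * 188.5
Error = 0.00799 * 188.5
Error = 1.5061

1.5061


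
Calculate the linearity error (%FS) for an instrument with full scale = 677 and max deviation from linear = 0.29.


Linearity error = (max deviation / full scale) * 100%.
Linearity = (0.29 / 677) * 100
Linearity = 0.043 %FS

0.043 %FS


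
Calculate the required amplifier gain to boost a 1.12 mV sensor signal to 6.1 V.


Gain = Vout / Vin (converting to same units).
G = 6.1 V / 1.12 mV
G = 6100.0 mV / 1.12 mV
G = 5446.43

5446.43


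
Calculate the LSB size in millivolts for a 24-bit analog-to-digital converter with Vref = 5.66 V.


The resolution (LSB) of an ADC is Vref / 2^n.
LSB = 5.66 / 2^24
LSB = 5.66 / 16777216
LSB = 3.4e-07 V = 0.00033736 mV

0.00033736 mV


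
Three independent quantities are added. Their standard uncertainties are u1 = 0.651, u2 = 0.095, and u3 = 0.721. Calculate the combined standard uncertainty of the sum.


For a sum of independent quantities, uc = sqrt(u1^2 + u2^2 + u3^2).
uc = sqrt(0.651^2 + 0.095^2 + 0.721^2)
uc = sqrt(0.423801 + 0.009025 + 0.519841)
uc = 0.976

0.976


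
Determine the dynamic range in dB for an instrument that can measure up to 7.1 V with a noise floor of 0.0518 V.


Dynamic range = 20 * log10(Vmax / Vnoise).
DR = 20 * log10(7.1 / 0.0518)
DR = 20 * log10(137.07)
DR = 42.74 dB

42.74 dB


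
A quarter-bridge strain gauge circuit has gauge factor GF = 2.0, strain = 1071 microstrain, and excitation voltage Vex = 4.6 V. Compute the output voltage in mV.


Quarter bridge output: Vout = (GF * epsilon * Vex) / 4.
Vout = (2.0 * 1071e-6 * 4.6) / 4
Vout = 0.0098532 / 4 V
Vout = 0.0024633 V = 2.4633 mV

2.4633 mV


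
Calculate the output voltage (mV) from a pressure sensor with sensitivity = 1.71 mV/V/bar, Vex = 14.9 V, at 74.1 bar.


Output = sensitivity * Vex * P.
Vout = 1.71 * 14.9 * 74.1
Vout = 25.479 * 74.1
Vout = 1887.99 mV

1887.99 mV


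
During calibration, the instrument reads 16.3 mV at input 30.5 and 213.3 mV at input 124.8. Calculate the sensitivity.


Sensitivity = (y2 - y1) / (x2 - x1).
S = (213.3 - 16.3) / (124.8 - 30.5)
S = 197.0 / 94.3
S = 2.0891 mV/unit

2.0891 mV/unit


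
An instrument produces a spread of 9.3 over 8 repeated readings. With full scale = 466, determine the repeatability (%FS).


Repeatability = (spread / full scale) * 100%.
R = (9.3 / 466) * 100
R = 1.996 %FS

1.996 %FS


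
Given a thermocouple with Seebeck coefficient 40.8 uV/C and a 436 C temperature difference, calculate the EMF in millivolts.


The thermocouple output V = sensitivity * dT.
V = 40.8 uV/C * 436 C
V = 17788.8 uV
V = 17.789 mV

17.789 mV


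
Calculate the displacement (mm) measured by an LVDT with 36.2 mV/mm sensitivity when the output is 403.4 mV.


Displacement = Vout / sensitivity.
d = 403.4 / 36.2
d = 11.144 mm

11.144 mm


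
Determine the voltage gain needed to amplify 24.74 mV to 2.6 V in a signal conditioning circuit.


Gain = Vout / Vin (converting to same units).
G = 2.6 V / 24.74 mV
G = 2600.0 mV / 24.74 mV
G = 105.09

105.09


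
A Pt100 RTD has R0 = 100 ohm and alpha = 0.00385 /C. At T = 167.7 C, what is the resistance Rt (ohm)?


The RTD equation: Rt = R0 * (1 + alpha * T).
Rt = 100 * (1 + 0.00385 * 167.7)
Rt = 100 * (1 + 0.645645)
Rt = 100 * 1.645645
Rt = 164.565 ohm

164.565 ohm


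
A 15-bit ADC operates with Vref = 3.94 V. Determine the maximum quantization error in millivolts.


The maximum quantization error is +/- LSB/2.
LSB = Vref / 2^n = 3.94 / 32768 = 0.00012024 V
Max error = LSB / 2 = 0.00012024 / 2 = 6.012e-05 V
Max error = 0.0601 mV

0.0601 mV


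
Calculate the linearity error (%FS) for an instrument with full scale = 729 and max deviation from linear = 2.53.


Linearity error = (max deviation / full scale) * 100%.
Linearity = (2.53 / 729) * 100
Linearity = 0.347 %FS

0.347 %FS


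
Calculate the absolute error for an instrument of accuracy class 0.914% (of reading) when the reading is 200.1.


Absolute error = (accuracy% / 100) * reading.
Error = (0.914 / 100) * 200.1
Error = 0.00914 * 200.1
Error = 1.8289

1.8289


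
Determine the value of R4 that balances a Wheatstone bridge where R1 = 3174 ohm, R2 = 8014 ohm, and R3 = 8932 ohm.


At balance: R1*R4 = R2*R3, so R4 = R2*R3/R1.
R4 = 8014 * 8932 / 3174
R4 = 71581048 / 3174
R4 = 22552.32 ohm

22552.32 ohm


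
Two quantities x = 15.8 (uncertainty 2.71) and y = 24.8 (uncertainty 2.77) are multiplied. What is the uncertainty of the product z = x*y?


For a product z = x*y, the relative uncertainty is:
uz/z = sqrt((ux/x)^2 + (uy/y)^2)
Relative uncertainties: ux/x = 2.71/15.8 = 0.171519
uy/y = 2.77/24.8 = 0.111694
z = 15.8 * 24.8 = 391.8
uz = 391.8 * sqrt(0.171519^2 + 0.111694^2) = 80.202

80.202


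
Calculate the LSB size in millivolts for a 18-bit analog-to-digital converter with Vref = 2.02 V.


The resolution (LSB) of an ADC is Vref / 2^n.
LSB = 2.02 / 2^18
LSB = 2.02 / 262144
LSB = 7.71e-06 V = 0.00770569 mV

0.00770569 mV


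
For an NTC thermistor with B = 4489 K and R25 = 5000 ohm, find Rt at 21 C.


NTC thermistor equation: Rt = R25 * exp(B * (1/T - 1/T25)).
T in Kelvin: 294.15 K, T25 = 298.15 K
1/T - 1/T25 = 1/294.15 - 1/298.15 = 4.561e-05
B * (1/T - 1/T25) = 4489 * 4.561e-05 = 0.2047
Rt = 5000 * exp(0.2047) = 6136.0 ohm

6136.0 ohm


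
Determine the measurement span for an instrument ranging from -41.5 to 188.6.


Span = upper range - lower range.
Span = 188.6 - (-41.5)
Span = 230.1

230.1


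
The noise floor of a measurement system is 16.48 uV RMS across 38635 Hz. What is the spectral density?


Noise spectral density = Vrms / sqrt(BW).
NSD = 16.48 / sqrt(38635)
NSD = 16.48 / 196.5579
NSD = 0.0838 uV/sqrt(Hz)

0.0838 uV/sqrt(Hz)


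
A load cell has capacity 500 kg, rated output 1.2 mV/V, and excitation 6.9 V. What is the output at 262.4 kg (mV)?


Vout = rated_output * Vex * (load / capacity).
Vout = 1.2 * 6.9 * (262.4 / 500)
Vout = 1.2 * 6.9 * 0.5248
Vout = 4.345 mV

4.345 mV


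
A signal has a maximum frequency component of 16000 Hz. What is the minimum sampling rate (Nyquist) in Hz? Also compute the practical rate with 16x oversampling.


By Nyquist theorem, fs_min = 2 * fmax.
fs_min = 2 * 16000 = 32000 Hz
Practical rate = 16 * fs_min = 16 * 32000 = 512000 Hz

fs_min = 32000 Hz, fs_practical = 512000 Hz


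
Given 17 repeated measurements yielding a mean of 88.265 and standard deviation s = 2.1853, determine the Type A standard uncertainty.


The standard uncertainty for Type A evaluation is u = s / sqrt(n).
u = 2.1853 / sqrt(17)
u = 2.1853 / 4.1231
u = 0.53

0.53


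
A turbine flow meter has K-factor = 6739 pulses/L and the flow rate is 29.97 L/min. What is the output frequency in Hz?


Frequency = K * Q / 60 (converting L/min to L/s).
f = 6739 * 29.97 / 60
f = 201967.83 / 60
f = 3366.13 Hz

3366.13 Hz


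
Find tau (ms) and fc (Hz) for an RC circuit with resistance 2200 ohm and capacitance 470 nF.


Time constant: tau = R * C.
tau = 2200 * 4.70e-07 = 0.001034 s
tau = 1.034 ms
Cutoff frequency: fc = 1 / (2*pi*R*C).
fc = 1 / (2*pi*0.001034) = 153.92 Hz

tau = 1.034 ms, fc = 153.92 Hz


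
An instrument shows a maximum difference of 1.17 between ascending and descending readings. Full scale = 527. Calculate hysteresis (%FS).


Hysteresis = (max difference / full scale) * 100%.
H = (1.17 / 527) * 100
H = 0.222 %FS

0.222 %FS


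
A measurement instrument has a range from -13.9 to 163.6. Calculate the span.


Span = upper range - lower range.
Span = 163.6 - (-13.9)
Span = 177.5

177.5


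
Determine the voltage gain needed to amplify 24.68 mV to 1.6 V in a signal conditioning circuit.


Gain = Vout / Vin (converting to same units).
G = 1.6 V / 24.68 mV
G = 1600.0 mV / 24.68 mV
G = 64.83

64.83


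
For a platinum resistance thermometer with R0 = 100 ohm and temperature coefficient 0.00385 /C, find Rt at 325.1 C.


The RTD equation: Rt = R0 * (1 + alpha * T).
Rt = 100 * (1 + 0.00385 * 325.1)
Rt = 100 * (1 + 1.251635)
Rt = 100 * 2.251635
Rt = 225.164 ohm

225.164 ohm


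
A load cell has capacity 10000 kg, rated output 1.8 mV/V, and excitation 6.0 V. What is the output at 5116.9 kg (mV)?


Vout = rated_output * Vex * (load / capacity).
Vout = 1.8 * 6.0 * (5116.9 / 10000)
Vout = 1.8 * 6.0 * 0.51169
Vout = 5.526 mV

5.526 mV


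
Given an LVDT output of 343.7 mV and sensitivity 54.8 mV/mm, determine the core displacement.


Displacement = Vout / sensitivity.
d = 343.7 / 54.8
d = 6.272 mm

6.272 mm


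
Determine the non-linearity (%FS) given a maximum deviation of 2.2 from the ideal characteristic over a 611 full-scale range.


Linearity error = (max deviation / full scale) * 100%.
Linearity = (2.2 / 611) * 100
Linearity = 0.36 %FS

0.36 %FS


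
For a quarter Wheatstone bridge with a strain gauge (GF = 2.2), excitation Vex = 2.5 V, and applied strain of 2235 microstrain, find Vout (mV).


Quarter bridge output: Vout = (GF * epsilon * Vex) / 4.
Vout = (2.2 * 2235e-6 * 2.5) / 4
Vout = 0.0122925 / 4 V
Vout = 0.00307312 V = 3.0731 mV

3.0731 mV


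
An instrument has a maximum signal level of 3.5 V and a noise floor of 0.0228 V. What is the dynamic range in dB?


Dynamic range = 20 * log10(Vmax / Vnoise).
DR = 20 * log10(3.5 / 0.0228)
DR = 20 * log10(153.51)
DR = 43.72 dB

43.72 dB


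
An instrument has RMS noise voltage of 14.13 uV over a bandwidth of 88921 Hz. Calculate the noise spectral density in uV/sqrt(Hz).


Noise spectral density = Vrms / sqrt(BW).
NSD = 14.13 / sqrt(88921)
NSD = 14.13 / 298.1962
NSD = 0.0474 uV/sqrt(Hz)

0.0474 uV/sqrt(Hz)


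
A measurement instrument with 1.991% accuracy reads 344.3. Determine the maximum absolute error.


Absolute error = (accuracy% / 100) * reading.
Error = (1.991 / 100) * 344.3
Error = 0.01991 * 344.3
Error = 6.855

6.855


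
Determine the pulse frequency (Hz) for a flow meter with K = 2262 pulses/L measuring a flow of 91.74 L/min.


Frequency = K * Q / 60 (converting L/min to L/s).
f = 2262 * 91.74 / 60
f = 207515.88 / 60
f = 3458.6 Hz

3458.6 Hz


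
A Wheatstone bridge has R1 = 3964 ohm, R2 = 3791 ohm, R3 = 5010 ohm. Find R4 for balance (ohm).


At balance: R1*R4 = R2*R3, so R4 = R2*R3/R1.
R4 = 3791 * 5010 / 3964
R4 = 18992910 / 3964
R4 = 4791.35 ohm

4791.35 ohm


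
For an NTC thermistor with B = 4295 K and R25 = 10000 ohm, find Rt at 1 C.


NTC thermistor equation: Rt = R25 * exp(B * (1/T - 1/T25)).
T in Kelvin: 274.15 K, T25 = 298.15 K
1/T - 1/T25 = 1/274.15 - 1/298.15 = 0.00029362
B * (1/T - 1/T25) = 4295 * 0.00029362 = 1.2611
Rt = 10000 * exp(1.2611) = 35293.2 ohm

35293.2 ohm


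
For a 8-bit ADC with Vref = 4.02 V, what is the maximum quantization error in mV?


The maximum quantization error is +/- LSB/2.
LSB = Vref / 2^n = 4.02 / 256 = 0.01570312 V
Max error = LSB / 2 = 0.01570312 / 2 = 0.00785156 V
Max error = 7.8516 mV

7.8516 mV


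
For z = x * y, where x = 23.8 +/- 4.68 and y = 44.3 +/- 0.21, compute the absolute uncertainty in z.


For a product z = x*y, the relative uncertainty is:
uz/z = sqrt((ux/x)^2 + (uy/y)^2)
Relative uncertainties: ux/x = 4.68/23.8 = 0.196639
uy/y = 0.21/44.3 = 0.00474
z = 23.8 * 44.3 = 1054.3
uz = 1054.3 * sqrt(0.196639^2 + 0.00474^2) = 207.384

207.384


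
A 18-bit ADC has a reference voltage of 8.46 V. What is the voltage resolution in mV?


The resolution (LSB) of an ADC is Vref / 2^n.
LSB = 8.46 / 2^18
LSB = 8.46 / 262144
LSB = 3.227e-05 V = 0.03227234 mV

0.03227234 mV


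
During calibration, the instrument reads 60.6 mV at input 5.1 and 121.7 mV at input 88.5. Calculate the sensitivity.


Sensitivity = (y2 - y1) / (x2 - x1).
S = (121.7 - 60.6) / (88.5 - 5.1)
S = 61.1 / 83.4
S = 0.7326 mV/unit

0.7326 mV/unit


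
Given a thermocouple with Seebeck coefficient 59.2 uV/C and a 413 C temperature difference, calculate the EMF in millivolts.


The thermocouple output V = sensitivity * dT.
V = 59.2 uV/C * 413 C
V = 24449.6 uV
V = 24.45 mV

24.45 mV


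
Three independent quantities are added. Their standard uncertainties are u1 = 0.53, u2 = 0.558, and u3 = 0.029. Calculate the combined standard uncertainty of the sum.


For a sum of independent quantities, uc = sqrt(u1^2 + u2^2 + u3^2).
uc = sqrt(0.53^2 + 0.558^2 + 0.029^2)
uc = sqrt(0.2809 + 0.311364 + 0.000841)
uc = 0.7701

0.7701


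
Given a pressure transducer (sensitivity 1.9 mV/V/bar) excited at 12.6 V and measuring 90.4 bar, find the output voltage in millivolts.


Output = sensitivity * Vex * P.
Vout = 1.9 * 12.6 * 90.4
Vout = 23.94 * 90.4
Vout = 2164.18 mV

2164.18 mV


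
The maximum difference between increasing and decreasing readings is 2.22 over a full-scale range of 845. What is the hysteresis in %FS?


Hysteresis = (max difference / full scale) * 100%.
H = (2.22 / 845) * 100
H = 0.263 %FS

0.263 %FS


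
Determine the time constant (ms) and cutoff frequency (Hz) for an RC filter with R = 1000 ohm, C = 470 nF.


Time constant: tau = R * C.
tau = 1000 * 4.70e-07 = 0.00047 s
tau = 0.47 ms
Cutoff frequency: fc = 1 / (2*pi*R*C).
fc = 1 / (2*pi*0.00047) = 338.63 Hz

tau = 0.47 ms, fc = 338.63 Hz


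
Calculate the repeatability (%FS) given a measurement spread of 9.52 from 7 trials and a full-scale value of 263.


Repeatability = (spread / full scale) * 100%.
R = (9.52 / 263) * 100
R = 3.62 %FS

3.62 %FS


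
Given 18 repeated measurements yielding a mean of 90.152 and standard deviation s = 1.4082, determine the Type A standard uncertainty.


The standard uncertainty for Type A evaluation is u = s / sqrt(n).
u = 1.4082 / sqrt(18)
u = 1.4082 / 4.2426
u = 0.3319

0.3319


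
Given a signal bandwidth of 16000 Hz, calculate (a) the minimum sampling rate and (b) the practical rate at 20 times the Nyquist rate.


By Nyquist theorem, fs_min = 2 * fmax.
fs_min = 2 * 16000 = 32000 Hz
Practical rate = 20 * fs_min = 20 * 32000 = 640000 Hz

fs_min = 32000 Hz, fs_practical = 640000 Hz


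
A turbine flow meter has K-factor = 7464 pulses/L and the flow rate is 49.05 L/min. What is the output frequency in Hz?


Frequency = K * Q / 60 (converting L/min to L/s).
f = 7464 * 49.05 / 60
f = 366109.2 / 60
f = 6101.82 Hz

6101.82 Hz


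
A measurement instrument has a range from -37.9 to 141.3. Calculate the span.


Span = upper range - lower range.
Span = 141.3 - (-37.9)
Span = 179.2

179.2


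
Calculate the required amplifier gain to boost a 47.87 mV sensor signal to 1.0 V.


Gain = Vout / Vin (converting to same units).
G = 1.0 V / 47.87 mV
G = 1000.0 mV / 47.87 mV
G = 20.89

20.89


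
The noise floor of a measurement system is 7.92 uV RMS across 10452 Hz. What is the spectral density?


Noise spectral density = Vrms / sqrt(BW).
NSD = 7.92 / sqrt(10452)
NSD = 7.92 / 102.235
NSD = 0.0775 uV/sqrt(Hz)

0.0775 uV/sqrt(Hz)


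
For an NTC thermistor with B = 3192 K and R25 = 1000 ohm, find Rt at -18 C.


NTC thermistor equation: Rt = R25 * exp(B * (1/T - 1/T25)).
T in Kelvin: 255.15 K, T25 = 298.15 K
1/T - 1/T25 = 1/255.15 - 1/298.15 = 0.00056525
B * (1/T - 1/T25) = 3192 * 0.00056525 = 1.8043
Rt = 1000 * exp(1.8043) = 6075.5 ohm

6075.5 ohm


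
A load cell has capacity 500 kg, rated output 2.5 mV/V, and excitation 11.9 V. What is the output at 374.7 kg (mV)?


Vout = rated_output * Vex * (load / capacity).
Vout = 2.5 * 11.9 * (374.7 / 500)
Vout = 2.5 * 11.9 * 0.7494
Vout = 22.295 mV

22.295 mV


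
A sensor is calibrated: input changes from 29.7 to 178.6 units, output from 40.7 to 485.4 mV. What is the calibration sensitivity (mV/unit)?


Sensitivity = (y2 - y1) / (x2 - x1).
S = (485.4 - 40.7) / (178.6 - 29.7)
S = 444.7 / 148.9
S = 2.9866 mV/unit

2.9866 mV/unit


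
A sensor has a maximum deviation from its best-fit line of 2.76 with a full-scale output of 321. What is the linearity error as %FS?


Linearity error = (max deviation / full scale) * 100%.
Linearity = (2.76 / 321) * 100
Linearity = 0.86 %FS

0.86 %FS


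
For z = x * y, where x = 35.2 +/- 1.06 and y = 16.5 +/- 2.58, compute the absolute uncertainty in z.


For a product z = x*y, the relative uncertainty is:
uz/z = sqrt((ux/x)^2 + (uy/y)^2)
Relative uncertainties: ux/x = 1.06/35.2 = 0.030114
uy/y = 2.58/16.5 = 0.156364
z = 35.2 * 16.5 = 580.8
uz = 580.8 * sqrt(0.030114^2 + 0.156364^2) = 92.485

92.485


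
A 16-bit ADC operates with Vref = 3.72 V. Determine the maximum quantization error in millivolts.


The maximum quantization error is +/- LSB/2.
LSB = Vref / 2^n = 3.72 / 65536 = 5.676e-05 V
Max error = LSB / 2 = 5.676e-05 / 2 = 2.838e-05 V
Max error = 0.0284 mV

0.0284 mV


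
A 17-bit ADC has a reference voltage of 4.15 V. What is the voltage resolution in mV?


The resolution (LSB) of an ADC is Vref / 2^n.
LSB = 4.15 / 2^17
LSB = 4.15 / 131072
LSB = 3.166e-05 V = 0.03166199 mV

0.03166199 mV


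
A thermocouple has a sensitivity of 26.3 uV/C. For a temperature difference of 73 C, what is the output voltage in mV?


The thermocouple output V = sensitivity * dT.
V = 26.3 uV/C * 73 C
V = 1919.9 uV
V = 1.92 mV

1.92 mV


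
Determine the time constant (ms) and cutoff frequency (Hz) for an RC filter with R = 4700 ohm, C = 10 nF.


Time constant: tau = R * C.
tau = 4700 * 1.00e-08 = 4.7e-05 s
tau = 0.047 ms
Cutoff frequency: fc = 1 / (2*pi*R*C).
fc = 1 / (2*pi*4.7e-05) = 3386.28 Hz

tau = 0.047 ms, fc = 3386.28 Hz


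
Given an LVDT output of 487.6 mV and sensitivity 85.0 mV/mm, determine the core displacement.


Displacement = Vout / sensitivity.
d = 487.6 / 85.0
d = 5.736 mm

5.736 mm


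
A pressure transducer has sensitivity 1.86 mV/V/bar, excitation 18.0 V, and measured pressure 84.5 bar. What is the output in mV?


Output = sensitivity * Vex * P.
Vout = 1.86 * 18.0 * 84.5
Vout = 33.48 * 84.5
Vout = 2829.06 mV

2829.06 mV


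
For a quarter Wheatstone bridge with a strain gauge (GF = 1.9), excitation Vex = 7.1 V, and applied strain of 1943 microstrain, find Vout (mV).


Quarter bridge output: Vout = (GF * epsilon * Vex) / 4.
Vout = (1.9 * 1943e-6 * 7.1) / 4
Vout = 0.02621107 / 4 V
Vout = 0.00655277 V = 6.5528 mV

6.5528 mV


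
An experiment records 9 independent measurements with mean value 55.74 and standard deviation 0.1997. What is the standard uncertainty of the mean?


The standard uncertainty for Type A evaluation is u = s / sqrt(n).
u = 0.1997 / sqrt(9)
u = 0.1997 / 3.0
u = 0.0666

0.0666


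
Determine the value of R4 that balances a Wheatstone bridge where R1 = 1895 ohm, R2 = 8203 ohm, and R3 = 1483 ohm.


At balance: R1*R4 = R2*R3, so R4 = R2*R3/R1.
R4 = 8203 * 1483 / 1895
R4 = 12165049 / 1895
R4 = 6419.55 ohm

6419.55 ohm


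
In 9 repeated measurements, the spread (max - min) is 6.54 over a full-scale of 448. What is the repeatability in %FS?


Repeatability = (spread / full scale) * 100%.
R = (6.54 / 448) * 100
R = 1.46 %FS

1.46 %FS


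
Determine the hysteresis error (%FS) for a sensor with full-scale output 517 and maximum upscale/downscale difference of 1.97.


Hysteresis = (max difference / full scale) * 100%.
H = (1.97 / 517) * 100
H = 0.381 %FS

0.381 %FS


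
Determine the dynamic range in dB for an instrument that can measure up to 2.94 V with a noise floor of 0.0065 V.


Dynamic range = 20 * log10(Vmax / Vnoise).
DR = 20 * log10(2.94 / 0.0065)
DR = 20 * log10(452.31)
DR = 53.11 dB

53.11 dB


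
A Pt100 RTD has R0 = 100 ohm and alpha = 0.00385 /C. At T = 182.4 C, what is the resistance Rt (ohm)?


The RTD equation: Rt = R0 * (1 + alpha * T).
Rt = 100 * (1 + 0.00385 * 182.4)
Rt = 100 * (1 + 0.70224)
Rt = 100 * 1.70224
Rt = 170.224 ohm

170.224 ohm


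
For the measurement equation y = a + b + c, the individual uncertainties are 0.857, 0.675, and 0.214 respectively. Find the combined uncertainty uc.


For a sum of independent quantities, uc = sqrt(u1^2 + u2^2 + u3^2).
uc = sqrt(0.857^2 + 0.675^2 + 0.214^2)
uc = sqrt(0.734449 + 0.455625 + 0.045796)
uc = 1.1117

1.1117


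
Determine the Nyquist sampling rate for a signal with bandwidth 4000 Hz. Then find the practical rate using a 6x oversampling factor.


By Nyquist theorem, fs_min = 2 * fmax.
fs_min = 2 * 4000 = 8000 Hz
Practical rate = 6 * fs_min = 6 * 8000 = 48000 Hz

fs_min = 8000 Hz, fs_practical = 48000 Hz


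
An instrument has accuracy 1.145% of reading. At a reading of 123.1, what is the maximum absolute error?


Absolute error = (accuracy% / 100) * reading.
Error = (1.145 / 100) * 123.1
Error = 0.01145 * 123.1
Error = 1.4095

1.4095


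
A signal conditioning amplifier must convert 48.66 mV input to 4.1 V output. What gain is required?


Gain = Vout / Vin (converting to same units).
G = 4.1 V / 48.66 mV
G = 4100.0 mV / 48.66 mV
G = 84.26

84.26


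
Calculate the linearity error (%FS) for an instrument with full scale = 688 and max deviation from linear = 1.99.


Linearity error = (max deviation / full scale) * 100%.
Linearity = (1.99 / 688) * 100
Linearity = 0.289 %FS

0.289 %FS


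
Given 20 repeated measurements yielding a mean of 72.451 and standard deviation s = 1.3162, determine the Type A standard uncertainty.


The standard uncertainty for Type A evaluation is u = s / sqrt(n).
u = 1.3162 / sqrt(20)
u = 1.3162 / 4.4721
u = 0.2943

0.2943


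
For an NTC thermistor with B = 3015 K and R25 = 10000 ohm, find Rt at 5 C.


NTC thermistor equation: Rt = R25 * exp(B * (1/T - 1/T25)).
T in Kelvin: 278.15 K, T25 = 298.15 K
1/T - 1/T25 = 1/278.15 - 1/298.15 = 0.00024117
B * (1/T - 1/T25) = 3015 * 0.00024117 = 0.7271
Rt = 10000 * exp(0.7271) = 20691.0 ohm

20691.0 ohm


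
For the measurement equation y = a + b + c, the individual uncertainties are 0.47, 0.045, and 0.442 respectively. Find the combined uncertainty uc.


For a sum of independent quantities, uc = sqrt(u1^2 + u2^2 + u3^2).
uc = sqrt(0.47^2 + 0.045^2 + 0.442^2)
uc = sqrt(0.2209 + 0.002025 + 0.195364)
uc = 0.6468

0.6468


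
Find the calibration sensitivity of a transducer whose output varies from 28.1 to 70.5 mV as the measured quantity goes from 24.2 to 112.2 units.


Sensitivity = (y2 - y1) / (x2 - x1).
S = (70.5 - 28.1) / (112.2 - 24.2)
S = 42.4 / 88.0
S = 0.4818 mV/unit

0.4818 mV/unit


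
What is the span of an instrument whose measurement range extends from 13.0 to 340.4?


Span = upper range - lower range.
Span = 340.4 - (13.0)
Span = 327.4

327.4


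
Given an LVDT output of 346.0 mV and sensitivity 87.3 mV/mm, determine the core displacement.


Displacement = Vout / sensitivity.
d = 346.0 / 87.3
d = 3.963 mm

3.963 mm
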